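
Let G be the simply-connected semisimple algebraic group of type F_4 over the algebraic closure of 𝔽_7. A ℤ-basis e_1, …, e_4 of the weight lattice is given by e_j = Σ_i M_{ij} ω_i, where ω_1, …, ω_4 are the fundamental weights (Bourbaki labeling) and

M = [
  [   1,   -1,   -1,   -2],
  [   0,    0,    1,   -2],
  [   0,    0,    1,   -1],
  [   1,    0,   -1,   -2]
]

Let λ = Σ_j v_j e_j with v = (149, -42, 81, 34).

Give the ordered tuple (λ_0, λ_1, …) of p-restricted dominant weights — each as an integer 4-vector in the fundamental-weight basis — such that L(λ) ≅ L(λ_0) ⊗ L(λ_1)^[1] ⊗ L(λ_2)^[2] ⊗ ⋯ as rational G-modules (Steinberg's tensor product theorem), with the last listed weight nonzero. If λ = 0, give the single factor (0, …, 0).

In the fundamental-weight basis, λ has coordinates c = M·v (v = (149, -42, 81, 34)):
  c_1 = 1·149 + (-1)·(-42) + (-1)·(81) + (-2)·(34) = 42
  c_2 = 0·149 + (0)·(-42) + 1·81 + (-2)·(34) = 13
  c_3 = 0·149 + (0)·(-42) + 1·81 + (-1)·(34) = 47
  c_4 = 1·149 + (0)·(-42) + (-1)·(81) + (-2)·(34) = 0
p = 7; digits c_i = Σ_j d_{ij}·7^j, 0 ≤ d_{ij} < 7:
  c_1 = 42 = 0·7^0 + 6·7^1
  c_2 = 13 = 6·7^0 + 1·7^1
  c_3 = 47 = 5·7^0 + 6·7^1
  c_4 = 0
λ_0 = (0, 6, 5, 0)
λ_1 = (6, 1, 6, 0)

((0, 6, 5, 0), (6, 1, 6, 0))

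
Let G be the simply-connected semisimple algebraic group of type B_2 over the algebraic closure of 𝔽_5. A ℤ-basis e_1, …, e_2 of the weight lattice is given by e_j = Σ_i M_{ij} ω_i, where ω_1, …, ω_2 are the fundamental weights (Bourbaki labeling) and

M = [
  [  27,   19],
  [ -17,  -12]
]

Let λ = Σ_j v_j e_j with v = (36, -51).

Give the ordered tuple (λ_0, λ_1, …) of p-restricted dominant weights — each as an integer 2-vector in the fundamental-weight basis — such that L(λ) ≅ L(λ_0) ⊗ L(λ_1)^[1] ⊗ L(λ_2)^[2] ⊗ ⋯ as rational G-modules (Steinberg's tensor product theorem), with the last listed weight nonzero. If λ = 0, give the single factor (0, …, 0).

ω-coordinates c = M·v, v = (36, -51):
  c_1 = (27)·(36) + (19)·(-51) = 3
  c_2 = (-17)·(36) + (-12)·(-51) = 0
p = 5; digits c_i = Σ_j d_{ij}·5^j, 0 ≤ d_{ij} < 5:
  c_1 = 3 = 3·5^0
  c_2 = 0
Factor λ_0 = (3, 0)

((3, 0),)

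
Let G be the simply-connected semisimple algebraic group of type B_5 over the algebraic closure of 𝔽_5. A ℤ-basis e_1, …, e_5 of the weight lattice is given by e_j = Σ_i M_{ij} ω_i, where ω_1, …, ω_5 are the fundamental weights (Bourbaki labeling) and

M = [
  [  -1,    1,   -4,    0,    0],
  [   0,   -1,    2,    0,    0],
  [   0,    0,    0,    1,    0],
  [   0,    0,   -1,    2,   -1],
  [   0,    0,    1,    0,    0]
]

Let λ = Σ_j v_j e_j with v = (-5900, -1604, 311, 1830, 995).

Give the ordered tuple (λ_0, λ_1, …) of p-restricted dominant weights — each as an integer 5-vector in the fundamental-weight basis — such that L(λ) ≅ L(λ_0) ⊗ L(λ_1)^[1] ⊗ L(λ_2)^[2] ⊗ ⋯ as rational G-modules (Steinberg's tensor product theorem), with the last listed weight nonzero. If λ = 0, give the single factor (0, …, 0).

((2, 1, 0, 4, 1), (0, 0, 1, 0, 2), (2, 4, 3, 4, 2), (4, 2, 4, 3, 2), (4, 3, 2, 3, 0))

Compute c_i = Σ_j M_{ij} v_j with v = (-5900, -1604, 311, 1830, 995):
  c_1 = -1*-5900 + 1*-1604 + -4*311 + 0*1830 + 0*995 = 3052
  c_2 = 0*-5900 + -1*-1604 + 2*311 + 0*1830 + 0*995 = 2226
  c_3 = 0*-5900 + 0*-1604 + 0*311 + 1*1830 + 0*995 = 1830
  c_4 = 0*-5900 + 0*-1604 + -1*311 + 2*1830 + -1*995 = 2354
  c_5 = 0*-5900 + 0*-1604 + 1*311 + 0*1830 + 0*995 = 311
Writing each c_i in base p = 5:
  c_1 = 3052 = 2·5^0 + 0·5^1 + 2·5^2 + 4·5^3 + 4·5^4
  c_2 = 2226 = 1·5^0 + 0·5^1 + 4·5^2 + 2·5^3 + 3·5^4
  c_3 = 1830 = 0·5^0 + 1·5^1 + 3·5^2 + 4·5^3 + 2·5^4
  c_4 = 2354 = 4·5^0 + 0·5^1 + 4·5^2 + 3·5^3 + 3·5^4
  c_5 = 311 = 1·5^0 + 2·5^1 + 2·5^2 + 2·5^3
λ_0 = (2, 1, 0, 4, 1)
λ_1 = (0, 0, 1, 0, 2)
λ_2 = (2, 4, 3, 4, 2)
λ_3 = (4, 2, 4, 3, 2)
λ_4 = (4, 3, 2, 3, 0)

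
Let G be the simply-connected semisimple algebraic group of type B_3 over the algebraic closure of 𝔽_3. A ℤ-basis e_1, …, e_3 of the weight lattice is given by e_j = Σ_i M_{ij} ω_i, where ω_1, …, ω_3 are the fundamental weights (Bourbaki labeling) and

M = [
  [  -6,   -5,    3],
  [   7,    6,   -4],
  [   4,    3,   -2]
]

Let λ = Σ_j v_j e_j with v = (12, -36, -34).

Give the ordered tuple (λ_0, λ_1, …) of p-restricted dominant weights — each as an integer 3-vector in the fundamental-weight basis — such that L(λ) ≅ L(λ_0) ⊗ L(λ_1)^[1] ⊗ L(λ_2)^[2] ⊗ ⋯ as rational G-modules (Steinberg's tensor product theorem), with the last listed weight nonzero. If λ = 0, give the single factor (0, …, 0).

In the fundamental-weight basis, λ has coordinates c = M·v (v = (12, -36, -34)):
  c_1 = -6*12 + -5*-36 + 3*-34 = 6
  c_2 = 7*12 + 6*-36 + -4*-34 = 4
  c_3 = 4*12 + 3*-36 + -2*-34 = 8
Expand coordinatewise in base 3:
  c_1 = 6 = 0·3^0 + 2·3^1
  c_2 = 4 = 1·3^0 + 1·3^1
  c_3 = 8 = 2·3^0 + 2·3^1
p-restricted factor λ_0 = (0, 1, 2)
p-restricted factor λ_1 = (2, 1, 2)

((0, 1, 2), (2, 1, 2))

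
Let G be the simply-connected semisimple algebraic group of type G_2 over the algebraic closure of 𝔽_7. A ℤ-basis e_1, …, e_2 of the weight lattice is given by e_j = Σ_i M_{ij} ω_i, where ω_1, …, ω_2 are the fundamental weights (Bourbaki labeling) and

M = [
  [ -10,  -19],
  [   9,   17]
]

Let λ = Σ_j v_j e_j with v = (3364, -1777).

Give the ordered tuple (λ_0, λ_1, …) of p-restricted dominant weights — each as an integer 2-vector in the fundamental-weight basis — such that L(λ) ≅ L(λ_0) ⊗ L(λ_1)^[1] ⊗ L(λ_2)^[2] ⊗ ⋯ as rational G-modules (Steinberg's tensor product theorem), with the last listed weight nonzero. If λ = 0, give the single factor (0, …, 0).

((4, 4), (3, 2), (2, 1))

ω-coordinates c = M·v, v = (3364, -1777):
  c_1 = (-10)·(3364) + (-19)·(-1777) = 123
  c_2 = 9·3364 + (17)·(-1777) = 67
p = 7; digits c_i = Σ_j d_{ij}·7^j, 0 ≤ d_{ij} < 7:
  c_1 = 123 = 4·7^0 + 3·7^1 + 2·7^2
  c_2 = 67 = 4·7^0 + 2·7^1 + 1·7^2
p-restricted factor λ_0 = (4, 4)
p-restricted factor λ_1 = (3, 2)
p-restricted factor λ_2 = (2, 1)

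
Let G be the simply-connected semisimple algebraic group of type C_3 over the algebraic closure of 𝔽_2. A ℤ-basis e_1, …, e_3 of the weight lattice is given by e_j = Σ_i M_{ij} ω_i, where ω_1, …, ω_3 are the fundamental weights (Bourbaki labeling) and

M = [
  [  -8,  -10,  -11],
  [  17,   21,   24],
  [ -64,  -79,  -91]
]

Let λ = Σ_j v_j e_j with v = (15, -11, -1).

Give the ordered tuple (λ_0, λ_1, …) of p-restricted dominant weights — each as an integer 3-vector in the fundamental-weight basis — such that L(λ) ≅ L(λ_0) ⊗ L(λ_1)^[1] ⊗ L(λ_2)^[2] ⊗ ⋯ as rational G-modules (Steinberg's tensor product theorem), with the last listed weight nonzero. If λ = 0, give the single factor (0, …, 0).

ω-coordinates c = M·v, v = (15, -11, -1):
  c_1 = (-8)·(15) + (-10)·(-11) + (-11)·(-1) = 1
  c_2 = 17·15 + (21)·(-11) + (24)·(-1) = 0
  c_3 = (-64)·(15) + (-79)·(-11) + (-91)·(-1) = 0
Base-2 expansion of each c_i:
  c_1 = 1 = 1·2^0
  c_2 = 0
  c_3 = 0
p-restricted factor λ_0 = (1, 0, 0)

((1, 0, 0),)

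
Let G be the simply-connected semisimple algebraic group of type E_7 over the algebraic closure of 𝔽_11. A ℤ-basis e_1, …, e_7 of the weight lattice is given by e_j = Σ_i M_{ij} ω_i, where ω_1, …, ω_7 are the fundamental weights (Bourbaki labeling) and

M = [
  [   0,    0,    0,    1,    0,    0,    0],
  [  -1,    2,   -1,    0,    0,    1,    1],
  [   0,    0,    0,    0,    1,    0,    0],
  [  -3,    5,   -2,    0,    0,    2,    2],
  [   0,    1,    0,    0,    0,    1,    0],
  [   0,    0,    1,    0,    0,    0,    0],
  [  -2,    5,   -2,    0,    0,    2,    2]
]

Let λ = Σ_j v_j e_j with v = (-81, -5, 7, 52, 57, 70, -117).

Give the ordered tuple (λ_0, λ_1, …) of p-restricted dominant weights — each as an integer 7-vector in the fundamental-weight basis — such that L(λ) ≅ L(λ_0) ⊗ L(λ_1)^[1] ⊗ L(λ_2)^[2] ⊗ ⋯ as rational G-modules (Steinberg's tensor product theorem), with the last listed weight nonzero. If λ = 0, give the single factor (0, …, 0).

((8, 6, 2, 0, 10, 7, 7), (4, 1, 5, 10, 5, 0, 2))

Converting to the ω-basis (c_i = row i of M dotted with v = (-81, -5, 7, 52, 57, 70, -117)):
  c_1 = 0*-81 + 0*-5 + 0*7 + 1*52 + 0*57 + 0*70 + 0*-117 = 52
  c_2 = -1*-81 + 2*-5 + -1*7 + 0*52 + 0*57 + 1*70 + 1*-117 = 17
  c_3 = 0*-81 + 0*-5 + 0*7 + 0*52 + 1*57 + 0*70 + 0*-117 = 57
  c_4 = -3*-81 + 5*-5 + -2*7 + 0*52 + 0*57 + 2*70 + 2*-117 = 110
  c_5 = 0*-81 + 1*-5 + 0*7 + 0*52 + 0*57 + 1*70 + 0*-117 = 65
  c_6 = 0*-81 + 0*-5 + 1*7 + 0*52 + 0*57 + 0*70 + 0*-117 = 7
  c_7 = -2*-81 + 5*-5 + -2*7 + 0*52 + 0*57 + 2*70 + 2*-117 = 29
Expand coordinatewise in base 11:
  c_1 = 52 = 8·11^0 + 4·11^1
  c_2 = 17 = 6·11^0 + 1·11^1
  c_3 = 57 = 2·11^0 + 5·11^1
  c_4 = 110 = 0·11^0 + 10·11^1
  c_5 = 65 = 10·11^0 + 5·11^1
  c_6 = 7 = 7·11^0
  c_7 = 29 = 7·11^0 + 2·11^1
λ_0 = (8, 6, 2, 0, 10, 7, 7)
λ_1 = (4, 1, 5, 10, 5, 0, 2)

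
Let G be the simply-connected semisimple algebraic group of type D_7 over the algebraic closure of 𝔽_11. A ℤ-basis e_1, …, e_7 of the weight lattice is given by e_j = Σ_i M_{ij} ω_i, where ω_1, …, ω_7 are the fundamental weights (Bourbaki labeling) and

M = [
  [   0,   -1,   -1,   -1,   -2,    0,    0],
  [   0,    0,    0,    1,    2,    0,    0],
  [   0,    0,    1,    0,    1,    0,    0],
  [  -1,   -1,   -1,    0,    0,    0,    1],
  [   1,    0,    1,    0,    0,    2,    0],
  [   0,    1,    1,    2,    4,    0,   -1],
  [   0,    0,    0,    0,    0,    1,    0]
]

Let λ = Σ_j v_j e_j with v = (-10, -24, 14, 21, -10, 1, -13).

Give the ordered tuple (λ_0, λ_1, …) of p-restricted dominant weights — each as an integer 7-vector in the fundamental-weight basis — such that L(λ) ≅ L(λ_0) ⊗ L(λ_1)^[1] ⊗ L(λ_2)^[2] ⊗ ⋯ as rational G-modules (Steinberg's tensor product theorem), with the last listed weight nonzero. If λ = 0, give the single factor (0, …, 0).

Compute c_i = Σ_j M_{ij} v_j with v = (-10, -24, 14, 21, -10, 1, -13):
  c_1 = (0)·(-10) + (-1)·(-24) + (-1)·(14) + (-1)·(21) + (-2)·(-10) + 0·1 + (0)·(-13) = 9
  c_2 = (0)·(-10) + (0)·(-24) + 0·14 + 1·21 + (2)·(-10) + 0·1 + (0)·(-13) = 1
  c_3 = (0)·(-10) + (0)·(-24) + 1·14 + 0·21 + (1)·(-10) + 0·1 + (0)·(-13) = 4
  c_4 = (-1)·(-10) + (-1)·(-24) + (-1)·(14) + 0·21 + (0)·(-10) + 0·1 + (1)·(-13) = 7
  c_5 = (1)·(-10) + (0)·(-24) + 1·14 + 0·21 + (0)·(-10) + 2·1 + (0)·(-13) = 6
  c_6 = (0)·(-10) + (1)·(-24) + 1·14 + 2·21 + (4)·(-10) + 0·1 + (-1)·(-13) = 5
  c_7 = (0)·(-10) + (0)·(-24) + 0·14 + 0·21 + (0)·(-10) + 1·1 + (0)·(-13) = 1
Expand coordinatewise in base 11:
  c_1 = 9 = 9·11^0
  c_2 = 1 = 1·11^0
  c_3 = 4 = 4·11^0
  c_4 = 7 = 7·11^0
  c_5 = 6 = 6·11^0
  c_6 = 5 = 5·11^0
  c_7 = 1 = 1·11^0
p-restricted factor λ_0 = (9, 1, 4, 7, 6, 5, 1)

((9, 1, 4, 7, 6, 5, 1),)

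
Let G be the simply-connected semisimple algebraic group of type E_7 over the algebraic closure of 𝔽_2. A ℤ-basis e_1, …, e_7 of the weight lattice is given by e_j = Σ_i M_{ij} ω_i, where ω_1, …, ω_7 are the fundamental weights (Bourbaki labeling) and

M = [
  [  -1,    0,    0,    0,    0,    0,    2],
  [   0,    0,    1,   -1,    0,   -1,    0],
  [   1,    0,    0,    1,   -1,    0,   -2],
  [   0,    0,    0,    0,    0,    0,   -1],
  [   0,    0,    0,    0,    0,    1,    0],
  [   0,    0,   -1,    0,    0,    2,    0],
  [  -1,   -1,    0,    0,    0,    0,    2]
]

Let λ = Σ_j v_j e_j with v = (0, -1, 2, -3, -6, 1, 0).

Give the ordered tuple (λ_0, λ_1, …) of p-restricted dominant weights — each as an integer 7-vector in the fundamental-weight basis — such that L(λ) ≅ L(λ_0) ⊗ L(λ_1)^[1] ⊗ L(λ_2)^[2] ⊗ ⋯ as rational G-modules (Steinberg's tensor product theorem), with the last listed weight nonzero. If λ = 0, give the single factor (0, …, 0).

Change of basis e → ω: c = M·v where v = (0, -1, 2, -3, -6, 1, 0):
  c_1 = (-1)·(0) + (0)·(-1) + 0·2 + (0)·(-3) + (0)·(-6) + 0·1 + 2·0 = 0
  c_2 = 0·0 + (0)·(-1) + 1·2 + (-1)·(-3) + (0)·(-6) + (-1)·(1) + 0·0 = 4
  c_3 = 1·0 + (0)·(-1) + 0·2 + (1)·(-3) + (-1)·(-6) + 0·1 + (-2)·(0) = 3
  c_4 = 0·0 + (0)·(-1) + 0·2 + (0)·(-3) + (0)·(-6) + 0·1 + (-1)·(0) = 0
  c_5 = 0·0 + (0)·(-1) + 0·2 + (0)·(-3) + (0)·(-6) + 1·1 + 0·0 = 1
  c_6 = 0·0 + (0)·(-1) + (-1)·(2) + (0)·(-3) + (0)·(-6) + 2·1 + 0·0 = 0
  c_7 = (-1)·(0) + (-1)·(-1) + 0·2 + (0)·(-3) + (0)·(-6) + 0·1 + 2·0 = 1
Expand coordinatewise in base 2:
  c_1 = 0
  c_2 = 4 = 0·2^0 + 0·2^1 + 1·2^2
  c_3 = 3 = 1·2^0 + 1·2^1
  c_4 = 0
  c_5 = 1 = 1·2^0
  c_6 = 0
  c_7 = 1 = 1·2^0
λ_0 = (0, 0, 1, 0, 1, 0, 1)
λ_1 = (0, 0, 1, 0, 0, 0, 0)
λ_2 = (0, 1, 0, 0, 0, 0, 0)

((0, 0, 1, 0, 1, 0, 1), (0, 0, 1, 0, 0, 0, 0), (0, 1, 0, 0, 0, 0, 0))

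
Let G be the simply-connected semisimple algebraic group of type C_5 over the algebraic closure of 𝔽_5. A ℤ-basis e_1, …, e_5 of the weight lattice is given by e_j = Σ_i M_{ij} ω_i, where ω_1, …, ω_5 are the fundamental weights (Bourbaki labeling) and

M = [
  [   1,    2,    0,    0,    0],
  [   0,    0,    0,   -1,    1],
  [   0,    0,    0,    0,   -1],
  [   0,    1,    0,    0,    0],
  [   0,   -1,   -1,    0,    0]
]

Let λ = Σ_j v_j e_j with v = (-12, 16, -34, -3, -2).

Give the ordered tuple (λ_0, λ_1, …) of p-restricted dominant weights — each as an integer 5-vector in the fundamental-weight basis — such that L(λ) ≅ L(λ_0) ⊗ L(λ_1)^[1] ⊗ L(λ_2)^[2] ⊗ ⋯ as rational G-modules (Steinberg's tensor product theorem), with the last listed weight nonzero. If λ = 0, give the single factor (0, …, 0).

Converting to the ω-basis (c_i = row i of M dotted with v = (-12, 16, -34, -3, -2)):
  c_1 = 1*-12 + 2*16 + 0*-34 + 0*-3 + 0*-2 = 20
  c_2 = 0*-12 + 0*16 + 0*-34 + -1*-3 + 1*-2 = 1
  c_3 = 0*-12 + 0*16 + 0*-34 + 0*-3 + -1*-2 = 2
  c_4 = 0*-12 + 1*16 + 0*-34 + 0*-3 + 0*-2 = 16
  c_5 = 0*-12 + -1*16 + -1*-34 + 0*-3 + 0*-2 = 18
Writing each c_i in base p = 5:
  c_1 = 20 = 0·5^0 + 4·5^1
  c_2 = 1 = 1·5^0
  c_3 = 2 = 2·5^0
  c_4 = 16 = 1·5^0 + 3·5^1
  c_5 = 18 = 3·5^0 + 3·5^1
p-restricted factor λ_0 = (0, 1, 2, 1, 3)
p-restricted factor λ_1 = (4, 0, 0, 3, 3)

((0, 1, 2, 1, 3), (4, 0, 0, 3, 3))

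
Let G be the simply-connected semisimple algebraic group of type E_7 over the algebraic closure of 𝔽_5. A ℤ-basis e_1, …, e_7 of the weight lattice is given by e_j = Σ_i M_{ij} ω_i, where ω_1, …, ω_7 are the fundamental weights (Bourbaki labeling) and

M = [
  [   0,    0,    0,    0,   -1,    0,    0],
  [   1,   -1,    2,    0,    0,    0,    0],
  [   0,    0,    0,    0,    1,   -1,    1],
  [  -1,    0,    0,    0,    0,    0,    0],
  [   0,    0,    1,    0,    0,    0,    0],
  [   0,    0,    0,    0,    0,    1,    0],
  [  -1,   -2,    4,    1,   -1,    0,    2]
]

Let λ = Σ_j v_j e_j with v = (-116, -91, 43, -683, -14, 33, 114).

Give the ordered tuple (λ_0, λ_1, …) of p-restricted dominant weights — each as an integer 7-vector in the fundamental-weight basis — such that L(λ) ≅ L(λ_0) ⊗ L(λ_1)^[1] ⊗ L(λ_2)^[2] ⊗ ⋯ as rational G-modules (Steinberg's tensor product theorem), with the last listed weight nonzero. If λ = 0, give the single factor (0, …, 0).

ω-coordinates c = M·v, v = (-116, -91, 43, -683, -14, 33, 114):
  c_1 = 0*-116 + 0*-91 + 0*43 + 0*-683 + -1*-14 + 0*33 + 0*114 = 14
  c_2 = 1*-116 + -1*-91 + 2*43 + 0*-683 + 0*-14 + 0*33 + 0*114 = 61
  c_3 = 0*-116 + 0*-91 + 0*43 + 0*-683 + 1*-14 + -1*33 + 1*114 = 67
  c_4 = -1*-116 + 0*-91 + 0*43 + 0*-683 + 0*-14 + 0*33 + 0*114 = 116
  c_5 = 0*-116 + 0*-91 + 1*43 + 0*-683 + 0*-14 + 0*33 + 0*114 = 43
  c_6 = 0*-116 + 0*-91 + 0*43 + 0*-683 + 0*-14 + 1*33 + 0*114 = 33
  c_7 = -1*-116 + -2*-91 + 4*43 + 1*-683 + -1*-14 + 0*33 + 2*114 = 29
Base-5 expansion of each c_i:
  c_1 = 14 = 4·5^0 + 2·5^1
  c_2 = 61 = 1·5^0 + 2·5^1 + 2·5^2
  c_3 = 67 = 2·5^0 + 3·5^1 + 2·5^2
  c_4 = 116 = 1·5^0 + 3·5^1 + 4·5^2
  c_5 = 43 = 3·5^0 + 3·5^1 + 1·5^2
  c_6 = 33 = 3·5^0 + 1·5^1 + 1·5^2
  c_7 = 29 = 4·5^0 + 0·5^1 + 1·5^2
p-restricted factor λ_0 = (4, 1, 2, 1, 3, 3, 4)
p-restricted factor λ_1 = (2, 2, 3, 3, 3, 1, 0)
p-restricted factor λ_2 = (0, 2, 2, 4, 1, 1, 1)

((4, 1, 2, 1, 3, 3, 4), (2, 2, 3, 3, 3, 1, 0), (0, 2, 2, 4, 1, 1, 1))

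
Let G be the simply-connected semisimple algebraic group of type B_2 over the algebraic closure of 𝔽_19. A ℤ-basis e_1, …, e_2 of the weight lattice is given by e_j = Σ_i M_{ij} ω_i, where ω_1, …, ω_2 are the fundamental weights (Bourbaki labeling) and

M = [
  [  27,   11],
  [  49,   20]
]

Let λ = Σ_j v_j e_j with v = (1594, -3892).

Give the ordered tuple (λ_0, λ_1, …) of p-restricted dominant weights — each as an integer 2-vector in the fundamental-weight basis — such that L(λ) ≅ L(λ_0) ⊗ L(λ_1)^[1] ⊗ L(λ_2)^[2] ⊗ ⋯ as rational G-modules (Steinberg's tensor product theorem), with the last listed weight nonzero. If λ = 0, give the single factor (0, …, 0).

Compute c_i = Σ_j M_{ij} v_j with v = (1594, -3892):
  c_1 = 27*1594 + 11*-3892 = 226
  c_2 = 49*1594 + 20*-3892 = 266
Writing each c_i in base p = 19:
  c_1 = 226 = 17·19^0 + 11·19^1
  c_2 = 266 = 0·19^0 + 14·19^1
λ_0 = (17, 0)
λ_1 = (11, 14)

((17, 0), (11, 14))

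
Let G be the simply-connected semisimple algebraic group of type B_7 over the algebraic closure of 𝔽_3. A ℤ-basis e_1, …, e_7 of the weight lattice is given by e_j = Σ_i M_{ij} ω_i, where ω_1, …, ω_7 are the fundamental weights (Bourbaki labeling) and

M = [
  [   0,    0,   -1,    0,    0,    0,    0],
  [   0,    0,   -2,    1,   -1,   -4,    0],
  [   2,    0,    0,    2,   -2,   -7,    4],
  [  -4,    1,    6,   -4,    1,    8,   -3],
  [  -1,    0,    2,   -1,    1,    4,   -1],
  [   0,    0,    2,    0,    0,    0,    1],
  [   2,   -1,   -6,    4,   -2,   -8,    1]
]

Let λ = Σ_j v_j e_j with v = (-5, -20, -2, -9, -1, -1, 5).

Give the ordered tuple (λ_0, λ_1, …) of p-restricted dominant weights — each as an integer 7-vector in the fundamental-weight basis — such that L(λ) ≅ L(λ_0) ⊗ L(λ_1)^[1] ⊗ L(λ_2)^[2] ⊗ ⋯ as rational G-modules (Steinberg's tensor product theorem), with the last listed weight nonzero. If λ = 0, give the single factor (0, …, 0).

((2, 0, 1, 0, 0, 1, 1),)

Compute c_i = Σ_j M_{ij} v_j with v = (-5, -20, -2, -9, -1, -1, 5):
  c_1 = (0)·(-5) + (0)·(-20) + (-1)·(-2) + (0)·(-9) + (0)·(-1) + (0)·(-1) + 0·5 = 2
  c_2 = (0)·(-5) + (0)·(-20) + (-2)·(-2) + (1)·(-9) + (-1)·(-1) + (-4)·(-1) + 0·5 = 0
  c_3 = (2)·(-5) + (0)·(-20) + (0)·(-2) + (2)·(-9) + (-2)·(-1) + (-7)·(-1) + 4·5 = 1
  c_4 = (-4)·(-5) + (1)·(-20) + (6)·(-2) + (-4)·(-9) + (1)·(-1) + (8)·(-1) + (-3)·(5) = 0
  c_5 = (-1)·(-5) + (0)·(-20) + (2)·(-2) + (-1)·(-9) + (1)·(-1) + (4)·(-1) + (-1)·(5) = 0
  c_6 = (0)·(-5) + (0)·(-20) + (2)·(-2) + (0)·(-9) + (0)·(-1) + (0)·(-1) + 1·5 = 1
  c_7 = (2)·(-5) + (-1)·(-20) + (-6)·(-2) + (4)·(-9) + (-2)·(-1) + (-8)·(-1) + 1·5 = 1
Writing each c_i in base p = 3:
  c_1 = 2 = 2·3^0
  c_2 = 0
  c_3 = 1 = 1·3^0
  c_4 = 0
  c_5 = 0
  c_6 = 1 = 1·3^0
  c_7 = 1 = 1·3^0
p-restricted factor λ_0 = (2, 0, 1, 0, 0, 1, 1)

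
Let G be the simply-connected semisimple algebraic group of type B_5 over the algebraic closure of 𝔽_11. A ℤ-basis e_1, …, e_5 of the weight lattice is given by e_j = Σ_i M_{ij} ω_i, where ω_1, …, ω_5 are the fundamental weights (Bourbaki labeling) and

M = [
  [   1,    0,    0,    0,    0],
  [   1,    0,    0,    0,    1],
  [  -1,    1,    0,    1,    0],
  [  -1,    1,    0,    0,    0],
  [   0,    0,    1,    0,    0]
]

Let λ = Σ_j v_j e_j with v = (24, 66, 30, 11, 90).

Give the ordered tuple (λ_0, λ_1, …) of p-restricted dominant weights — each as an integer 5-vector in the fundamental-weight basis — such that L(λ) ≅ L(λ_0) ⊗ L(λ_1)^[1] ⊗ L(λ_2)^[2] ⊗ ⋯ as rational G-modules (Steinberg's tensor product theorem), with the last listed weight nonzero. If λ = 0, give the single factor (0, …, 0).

((2, 4, 9, 9, 8), (2, 10, 4, 3, 2))

Change of basis e → ω: c = M·v where v = (24, 66, 30, 11, 90):
  c_1 = 1·24 + 0·66 + 0·30 + 0·11 + 0·90 = 24
  c_2 = 1·24 + 0·66 + 0·30 + 0·11 + 1·90 = 114
  c_3 = (-1)·(24) + 1·66 + 0·30 + 1·11 + 0·90 = 53
  c_4 = (-1)·(24) + 1·66 + 0·30 + 0·11 + 0·90 = 42
  c_5 = 0·24 + 0·66 + 1·30 + 0·11 + 0·90 = 30
p = 11; digits c_i = Σ_j d_{ij}·11^j, 0 ≤ d_{ij} < 11:
  c_1 = 24 = 2·11^0 + 2·11^1
  c_2 = 114 = 4·11^0 + 10·11^1
  c_3 = 53 = 9·11^0 + 4·11^1
  c_4 = 42 = 9·11^0 + 3·11^1
  c_5 = 30 = 8·11^0 + 2·11^1
Factor λ_0 = (2, 4, 9, 9, 8)
Factor λ_1 = (2, 10, 4, 3, 2)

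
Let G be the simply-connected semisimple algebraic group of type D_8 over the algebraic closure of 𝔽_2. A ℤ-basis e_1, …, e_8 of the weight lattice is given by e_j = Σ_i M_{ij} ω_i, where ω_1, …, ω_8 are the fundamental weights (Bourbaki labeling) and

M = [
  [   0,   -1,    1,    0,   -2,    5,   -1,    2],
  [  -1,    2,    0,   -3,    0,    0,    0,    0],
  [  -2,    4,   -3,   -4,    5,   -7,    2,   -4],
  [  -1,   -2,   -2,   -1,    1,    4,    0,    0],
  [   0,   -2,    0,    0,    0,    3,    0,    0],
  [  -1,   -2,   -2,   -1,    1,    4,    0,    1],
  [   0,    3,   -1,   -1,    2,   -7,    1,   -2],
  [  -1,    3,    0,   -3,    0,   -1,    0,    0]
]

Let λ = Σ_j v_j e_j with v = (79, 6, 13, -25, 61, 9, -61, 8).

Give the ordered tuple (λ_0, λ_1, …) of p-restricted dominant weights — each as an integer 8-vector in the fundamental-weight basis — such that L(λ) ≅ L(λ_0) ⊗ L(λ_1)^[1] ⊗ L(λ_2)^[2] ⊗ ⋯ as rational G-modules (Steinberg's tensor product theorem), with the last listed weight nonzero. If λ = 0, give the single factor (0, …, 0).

((1, 0, 1, 1, 1, 1, 0, 1), (1, 0, 1, 0, 1, 0, 0, 0), (1, 0, 1, 1, 1, 1, 1, 1), (0, 1, 1, 0, 1, 1, 1, 0))

Change of basis e → ω: c = M·v where v = (79, 6, 13, -25, 61, 9, -61, 8):
  c_1 = 0*79 + -1*6 + 1*13 + 0*-25 + -2*61 + 5*9 + -1*-61 + 2*8 = 7
  c_2 = -1*79 + 2*6 + 0*13 + -3*-25 + 0*61 + 0*9 + 0*-61 + 0*8 = 8
  c_3 = -2*79 + 4*6 + -3*13 + -4*-25 + 5*61 + -7*9 + 2*-61 + -4*8 = 15
  c_4 = -1*79 + -2*6 + -2*13 + -1*-25 + 1*61 + 4*9 + 0*-61 + 0*8 = 5
  c_5 = 0*79 + -2*6 + 0*13 + 0*-25 + 0*61 + 3*9 + 0*-61 + 0*8 = 15
  c_6 = -1*79 + -2*6 + -2*13 + -1*-25 + 1*61 + 4*9 + 0*-61 + 1*8 = 13
  c_7 = 0*79 + 3*6 + -1*13 + -1*-25 + 2*61 + -7*9 + 1*-61 + -2*8 = 12
  c_8 = -1*79 + 3*6 + 0*13 + -3*-25 + 0*61 + -1*9 + 0*-61 + 0*8 = 5
Writing each c_i in base p = 2:
  c_1 = 7 = 1·2^0 + 1·2^1 + 1·2^2
  c_2 = 8 = 0·2^0 + 0·2^1 + 0·2^2 + 1·2^3
  c_3 = 15 = 1·2^0 + 1·2^1 + 1·2^2 + 1·2^3
  c_4 = 5 = 1·2^0 + 0·2^1 + 1·2^2
  c_5 = 15 = 1·2^0 + 1·2^1 + 1·2^2 + 1·2^3
  c_6 = 13 = 1·2^0 + 0·2^1 + 1·2^2 + 1·2^3
  c_7 = 12 = 0·2^0 + 0·2^1 + 1·2^2 + 1·2^3
  c_8 = 5 = 1·2^0 + 0·2^1 + 1·2^2
Factor λ_0 = (1, 0, 1, 1, 1, 1, 0, 1)
Factor λ_1 = (1, 0, 1, 0, 1, 0, 0, 0)
Factor λ_2 = (1, 0, 1, 1, 1, 1, 1, 1)
Factor λ_3 = (0, 1, 1, 0, 1, 1, 1, 0)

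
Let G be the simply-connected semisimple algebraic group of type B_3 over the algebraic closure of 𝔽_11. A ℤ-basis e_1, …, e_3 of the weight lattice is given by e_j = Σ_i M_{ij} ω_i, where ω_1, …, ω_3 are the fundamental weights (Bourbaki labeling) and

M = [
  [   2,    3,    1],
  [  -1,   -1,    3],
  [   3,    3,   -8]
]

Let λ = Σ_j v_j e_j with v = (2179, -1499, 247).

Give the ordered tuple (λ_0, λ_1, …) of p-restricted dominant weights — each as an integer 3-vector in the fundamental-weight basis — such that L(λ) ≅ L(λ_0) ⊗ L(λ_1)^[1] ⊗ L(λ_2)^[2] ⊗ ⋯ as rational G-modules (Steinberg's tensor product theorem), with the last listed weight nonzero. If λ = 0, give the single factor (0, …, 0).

((9, 6, 9), (9, 5, 5))

In the fundamental-weight basis, λ has coordinates c = M·v (v = (2179, -1499, 247)):
  c_1 = (2)·(2179) + (3)·(-1499) + (1)·(247) = 108
  c_2 = (-1)·(2179) + (-1)·(-1499) + (3)·(247) = 61
  c_3 = (3)·(2179) + (3)·(-1499) + (-8)·(247) = 64
p = 11; digits c_i = Σ_j d_{ij}·11^j, 0 ≤ d_{ij} < 11:
  c_1 = 108 = 9·11^0 + 9·11^1
  c_2 = 61 = 6·11^0 + 5·11^1
  c_3 = 64 = 9·11^0 + 5·11^1
λ_0 = (9, 6, 9)
λ_1 = (9, 5, 5)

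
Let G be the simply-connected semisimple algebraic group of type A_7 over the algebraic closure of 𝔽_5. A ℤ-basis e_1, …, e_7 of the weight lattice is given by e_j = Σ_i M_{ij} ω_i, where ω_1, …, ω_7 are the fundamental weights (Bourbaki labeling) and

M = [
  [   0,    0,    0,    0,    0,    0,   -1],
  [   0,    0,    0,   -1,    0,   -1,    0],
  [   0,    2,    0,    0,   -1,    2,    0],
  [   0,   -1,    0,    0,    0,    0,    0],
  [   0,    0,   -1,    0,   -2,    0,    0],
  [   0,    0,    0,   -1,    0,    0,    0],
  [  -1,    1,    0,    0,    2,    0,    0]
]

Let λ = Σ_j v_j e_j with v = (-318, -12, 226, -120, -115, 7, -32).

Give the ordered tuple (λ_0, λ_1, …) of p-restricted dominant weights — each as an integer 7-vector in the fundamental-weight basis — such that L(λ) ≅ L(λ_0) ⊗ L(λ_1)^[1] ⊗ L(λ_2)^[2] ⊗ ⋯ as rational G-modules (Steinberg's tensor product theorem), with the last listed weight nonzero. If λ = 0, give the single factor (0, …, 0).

((2, 3, 0, 2, 4, 0, 1), (1, 2, 1, 2, 0, 4, 0), (1, 4, 4, 0, 0, 4, 3))

Change of basis e → ω: c = M·v where v = (-318, -12, 226, -120, -115, 7, -32):
  c_1 = (0)·(-318) + (0)·(-12) + 0·226 + (0)·(-120) + (0)·(-115) + 0·7 + (-1)·(-32) = 32
  c_2 = (0)·(-318) + (0)·(-12) + 0·226 + (-1)·(-120) + (0)·(-115) + (-1)·(7) + (0)·(-32) = 113
  c_3 = (0)·(-318) + (2)·(-12) + 0·226 + (0)·(-120) + (-1)·(-115) + 2·7 + (0)·(-32) = 105
  c_4 = (0)·(-318) + (-1)·(-12) + 0·226 + (0)·(-120) + (0)·(-115) + 0·7 + (0)·(-32) = 12
  c_5 = (0)·(-318) + (0)·(-12) + (-1)·(226) + (0)·(-120) + (-2)·(-115) + 0·7 + (0)·(-32) = 4
  c_6 = (0)·(-318) + (0)·(-12) + 0·226 + (-1)·(-120) + (0)·(-115) + 0·7 + (0)·(-32) = 120
  c_7 = (-1)·(-318) + (1)·(-12) + 0·226 + (0)·(-120) + (2)·(-115) + 0·7 + (0)·(-32) = 76
Base-5 expansion of each c_i:
  c_1 = 32 = 2·5^0 + 1·5^1 + 1·5^2
  c_2 = 113 = 3·5^0 + 2·5^1 + 4·5^2
  c_3 = 105 = 0·5^0 + 1·5^1 + 4·5^2
  c_4 = 12 = 2·5^0 + 2·5^1
  c_5 = 4 = 4·5^0
  c_6 = 120 = 0·5^0 + 4·5^1 + 4·5^2
  c_7 = 76 = 1·5^0 + 0·5^1 + 3·5^2
λ_0 = (2, 3, 0, 2, 4, 0, 1)
λ_1 = (1, 2, 1, 2, 0, 4, 0)
λ_2 = (1, 4, 4, 0, 0, 4, 3)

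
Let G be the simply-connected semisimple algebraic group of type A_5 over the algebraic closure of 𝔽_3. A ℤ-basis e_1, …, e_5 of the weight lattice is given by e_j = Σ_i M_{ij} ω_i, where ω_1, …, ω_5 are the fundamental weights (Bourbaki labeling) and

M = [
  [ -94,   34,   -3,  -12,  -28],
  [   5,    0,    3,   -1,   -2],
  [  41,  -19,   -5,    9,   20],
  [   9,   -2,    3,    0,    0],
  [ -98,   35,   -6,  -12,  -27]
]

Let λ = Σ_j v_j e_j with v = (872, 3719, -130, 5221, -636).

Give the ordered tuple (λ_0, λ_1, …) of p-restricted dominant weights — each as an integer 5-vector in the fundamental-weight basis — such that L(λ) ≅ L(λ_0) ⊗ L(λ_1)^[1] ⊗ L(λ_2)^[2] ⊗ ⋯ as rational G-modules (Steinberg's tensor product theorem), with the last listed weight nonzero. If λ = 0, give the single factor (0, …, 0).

((0, 0, 1, 2, 0), (2, 1, 0, 0, 0), (2, 2, 1, 2, 1))

Compute c_i = Σ_j M_{ij} v_j with v = (872, 3719, -130, 5221, -636):
  c_1 = (-94)·(872) + 34·3719 + (-3)·(-130) + (-12)·(5221) + (-28)·(-636) = 24
  c_2 = 5·872 + 0·3719 + (3)·(-130) + (-1)·(5221) + (-2)·(-636) = 21
  c_3 = 41·872 + (-19)·(3719) + (-5)·(-130) + 9·5221 + (20)·(-636) = 10
  c_4 = 9·872 + (-2)·(3719) + (3)·(-130) + 0·5221 + (0)·(-636) = 20
  c_5 = (-98)·(872) + 35·3719 + (-6)·(-130) + (-12)·(5221) + (-27)·(-636) = 9
Base-3 expansion of each c_i:
  c_1 = 24 = 0·3^0 + 2·3^1 + 2·3^2
  c_2 = 21 = 0·3^0 + 1·3^1 + 2·3^2
  c_3 = 10 = 1·3^0 + 0·3^1 + 1·3^2
  c_4 = 20 = 2·3^0 + 0·3^1 + 2·3^2
  c_5 = 9 = 0·3^0 + 0·3^1 + 1·3^2
Factor λ_0 = (0, 0, 1, 2, 0)
Factor λ_1 = (2, 1, 0, 0, 0)
Factor λ_2 = (2, 2, 1, 2, 1)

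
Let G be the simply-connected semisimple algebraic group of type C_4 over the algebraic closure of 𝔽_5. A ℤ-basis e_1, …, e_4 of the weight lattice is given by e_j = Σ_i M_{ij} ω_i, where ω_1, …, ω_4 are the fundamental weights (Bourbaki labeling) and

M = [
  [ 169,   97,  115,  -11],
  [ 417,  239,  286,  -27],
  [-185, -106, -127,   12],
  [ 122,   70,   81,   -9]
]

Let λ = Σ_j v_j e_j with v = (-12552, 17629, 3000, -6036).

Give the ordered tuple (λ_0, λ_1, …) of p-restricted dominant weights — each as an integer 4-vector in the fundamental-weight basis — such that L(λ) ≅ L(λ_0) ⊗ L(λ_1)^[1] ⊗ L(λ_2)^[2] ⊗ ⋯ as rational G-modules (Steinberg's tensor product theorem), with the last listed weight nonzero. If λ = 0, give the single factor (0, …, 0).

In the fundamental-weight basis, λ has coordinates c = M·v (v = (-12552, 17629, 3000, -6036)):
  c_1 = 169*-12552 + 97*17629 + 115*3000 + -11*-6036 = 121
  c_2 = 417*-12552 + 239*17629 + 286*3000 + -27*-6036 = 119
  c_3 = -185*-12552 + -106*17629 + -127*3000 + 12*-6036 = 14
  c_4 = 122*-12552 + 70*17629 + 81*3000 + -9*-6036 = 10
Base-5 expansion of each c_i:
  c_1 = 121 = 1·5^0 + 4·5^1 + 4·5^2
  c_2 = 119 = 4·5^0 + 3·5^1 + 4·5^2
  c_3 = 14 = 4·5^0 + 2·5^1
  c_4 = 10 = 0·5^0 + 2·5^1
Factor λ_0 = (1, 4, 4, 0)
Factor λ_1 = (4, 3, 2, 2)
Factor λ_2 = (4, 4, 0, 0)

((1, 4, 4, 0), (4, 3, 2, 2), (4, 4, 0, 0))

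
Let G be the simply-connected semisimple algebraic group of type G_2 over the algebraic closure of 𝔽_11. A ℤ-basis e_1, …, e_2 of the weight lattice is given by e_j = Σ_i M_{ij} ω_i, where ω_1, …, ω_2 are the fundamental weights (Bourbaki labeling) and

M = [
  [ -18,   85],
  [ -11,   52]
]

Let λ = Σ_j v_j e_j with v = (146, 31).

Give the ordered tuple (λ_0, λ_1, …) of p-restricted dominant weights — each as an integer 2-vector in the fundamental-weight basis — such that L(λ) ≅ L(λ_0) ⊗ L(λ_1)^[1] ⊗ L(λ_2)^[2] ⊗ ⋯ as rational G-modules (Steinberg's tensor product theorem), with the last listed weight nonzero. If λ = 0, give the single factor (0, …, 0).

Compute c_i = Σ_j M_{ij} v_j with v = (146, 31):
  c_1 = (-18)·(146) + 85·31 = 7
  c_2 = (-11)·(146) + 52·31 = 6
p = 11; digits c_i = Σ_j d_{ij}·11^j, 0 ≤ d_{ij} < 11:
  c_1 = 7 = 7·11^0
  c_2 = 6 = 6·11^0
λ_0 = (7, 6)

((7, 6),)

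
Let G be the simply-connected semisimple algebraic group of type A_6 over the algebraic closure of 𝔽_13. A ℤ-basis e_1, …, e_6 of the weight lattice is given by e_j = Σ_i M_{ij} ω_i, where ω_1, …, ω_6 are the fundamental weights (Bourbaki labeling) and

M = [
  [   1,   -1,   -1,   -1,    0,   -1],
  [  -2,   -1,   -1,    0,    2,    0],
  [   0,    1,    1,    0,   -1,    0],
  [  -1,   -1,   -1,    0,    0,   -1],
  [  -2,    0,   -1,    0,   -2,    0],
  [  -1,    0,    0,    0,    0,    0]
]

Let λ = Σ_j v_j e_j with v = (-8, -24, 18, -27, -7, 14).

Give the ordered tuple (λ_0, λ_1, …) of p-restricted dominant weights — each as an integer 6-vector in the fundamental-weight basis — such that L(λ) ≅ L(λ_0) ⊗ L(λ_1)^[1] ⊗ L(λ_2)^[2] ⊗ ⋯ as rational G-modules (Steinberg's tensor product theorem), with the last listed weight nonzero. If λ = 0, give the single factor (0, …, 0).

Converting to the ω-basis (c_i = row i of M dotted with v = (-8, -24, 18, -27, -7, 14)):
  c_1 = 1*-8 + -1*-24 + -1*18 + -1*-27 + 0*-7 + -1*14 = 11
  c_2 = -2*-8 + -1*-24 + -1*18 + 0*-27 + 2*-7 + 0*14 = 8
  c_3 = 0*-8 + 1*-24 + 1*18 + 0*-27 + -1*-7 + 0*14 = 1
  c_4 = -1*-8 + -1*-24 + -1*18 + 0*-27 + 0*-7 + -1*14 = 0
  c_5 = -2*-8 + 0*-24 + -1*18 + 0*-27 + -2*-7 + 0*14 = 12
  c_6 = -1*-8 + 0*-24 + 0*18 + 0*-27 + 0*-7 + 0*14 = 8
Base-13 expansion of each c_i:
  c_1 = 11 = 11·13^0
  c_2 = 8 = 8·13^0
  c_3 = 1 = 1·13^0
  c_4 = 0
  c_5 = 12 = 12·13^0
  c_6 = 8 = 8·13^0
p-restricted factor λ_0 = (11, 8, 1, 0, 12, 8)

((11, 8, 1, 0, 12, 8),)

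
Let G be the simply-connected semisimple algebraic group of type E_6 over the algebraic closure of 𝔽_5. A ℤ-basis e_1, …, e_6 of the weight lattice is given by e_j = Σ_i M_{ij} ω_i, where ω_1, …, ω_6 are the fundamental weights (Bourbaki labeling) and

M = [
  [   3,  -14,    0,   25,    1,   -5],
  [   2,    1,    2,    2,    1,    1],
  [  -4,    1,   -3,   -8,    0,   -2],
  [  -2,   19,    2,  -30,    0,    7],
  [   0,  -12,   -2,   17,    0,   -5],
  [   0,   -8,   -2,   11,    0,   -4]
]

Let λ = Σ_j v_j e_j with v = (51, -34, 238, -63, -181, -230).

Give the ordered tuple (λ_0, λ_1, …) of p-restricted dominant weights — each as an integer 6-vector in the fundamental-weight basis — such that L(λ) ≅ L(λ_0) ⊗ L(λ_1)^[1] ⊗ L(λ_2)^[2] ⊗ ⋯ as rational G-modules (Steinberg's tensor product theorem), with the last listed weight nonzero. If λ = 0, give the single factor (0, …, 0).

ω-coordinates c = M·v, v = (51, -34, 238, -63, -181, -230):
  c_1 = (3)·(51) + (-14)·(-34) + (0)·(238) + (25)·(-63) + (1)·(-181) + (-5)·(-230) = 23
  c_2 = (2)·(51) + (1)·(-34) + (2)·(238) + (2)·(-63) + (1)·(-181) + (1)·(-230) = 7
  c_3 = (-4)·(51) + (1)·(-34) + (-3)·(238) + (-8)·(-63) + (0)·(-181) + (-2)·(-230) = 12
  c_4 = (-2)·(51) + (19)·(-34) + (2)·(238) + (-30)·(-63) + (0)·(-181) + (7)·(-230) = 8
  c_5 = (0)·(51) + (-12)·(-34) + (-2)·(238) + (17)·(-63) + (0)·(-181) + (-5)·(-230) = 11
  c_6 = (0)·(51) + (-8)·(-34) + (-2)·(238) + (11)·(-63) + (0)·(-181) + (-4)·(-230) = 23
p = 5; digits c_i = Σ_j d_{ij}·5^j, 0 ≤ d_{ij} < 5:
  c_1 = 23 = 3·5^0 + 4·5^1
  c_2 = 7 = 2·5^0 + 1·5^1
  c_3 = 12 = 2·5^0 + 2·5^1
  c_4 = 8 = 3·5^0 + 1·5^1
  c_5 = 11 = 1·5^0 + 2·5^1
  c_6 = 23 = 3·5^0 + 4·5^1
Factor λ_0 = (3, 2, 2, 3, 1, 3)
Factor λ_1 = (4, 1, 2, 1, 2, 4)

((3, 2, 2, 3, 1, 3), (4, 1, 2, 1, 2, 4))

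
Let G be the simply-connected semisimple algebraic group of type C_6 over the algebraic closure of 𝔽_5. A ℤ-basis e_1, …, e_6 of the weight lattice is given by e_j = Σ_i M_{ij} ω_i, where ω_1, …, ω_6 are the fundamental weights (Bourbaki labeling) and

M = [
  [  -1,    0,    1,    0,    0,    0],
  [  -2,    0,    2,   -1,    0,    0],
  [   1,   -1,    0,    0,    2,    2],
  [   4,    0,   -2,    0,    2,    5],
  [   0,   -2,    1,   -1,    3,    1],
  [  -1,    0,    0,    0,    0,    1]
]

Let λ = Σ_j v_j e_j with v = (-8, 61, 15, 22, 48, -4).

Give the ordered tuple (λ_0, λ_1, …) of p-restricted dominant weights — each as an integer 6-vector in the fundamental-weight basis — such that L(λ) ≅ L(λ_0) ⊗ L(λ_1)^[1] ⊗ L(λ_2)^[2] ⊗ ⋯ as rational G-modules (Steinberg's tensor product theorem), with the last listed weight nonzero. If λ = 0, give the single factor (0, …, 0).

((3, 4, 4, 4, 1, 4), (4, 4, 3, 2, 2, 0))

Converting to the ω-basis (c_i = row i of M dotted with v = (-8, 61, 15, 22, 48, -4)):
  c_1 = (-1)·(-8) + (0)·(61) + (1)·(15) + (0)·(22) + (0)·(48) + (0)·(-4) = 23
  c_2 = (-2)·(-8) + (0)·(61) + (2)·(15) + (-1)·(22) + (0)·(48) + (0)·(-4) = 24
  c_3 = (1)·(-8) + (-1)·(61) + (0)·(15) + (0)·(22) + (2)·(48) + (2)·(-4) = 19
  c_4 = (4)·(-8) + (0)·(61) + (-2)·(15) + (0)·(22) + (2)·(48) + (5)·(-4) = 14
  c_5 = (0)·(-8) + (-2)·(61) + (1)·(15) + (-1)·(22) + (3)·(48) + (1)·(-4) = 11
  c_6 = (-1)·(-8) + (0)·(61) + (0)·(15) + (0)·(22) + (0)·(48) + (1)·(-4) = 4
Expand coordinatewise in base 5:
  c_1 = 23 = 3·5^0 + 4·5^1
  c_2 = 24 = 4·5^0 + 4·5^1
  c_3 = 19 = 4·5^0 + 3·5^1
  c_4 = 14 = 4·5^0 + 2·5^1
  c_5 = 11 = 1·5^0 + 2·5^1
  c_6 = 4 = 4·5^0
λ_0 = (3, 4, 4, 4, 1, 4)
λ_1 = (4, 4, 3, 2, 2, 0)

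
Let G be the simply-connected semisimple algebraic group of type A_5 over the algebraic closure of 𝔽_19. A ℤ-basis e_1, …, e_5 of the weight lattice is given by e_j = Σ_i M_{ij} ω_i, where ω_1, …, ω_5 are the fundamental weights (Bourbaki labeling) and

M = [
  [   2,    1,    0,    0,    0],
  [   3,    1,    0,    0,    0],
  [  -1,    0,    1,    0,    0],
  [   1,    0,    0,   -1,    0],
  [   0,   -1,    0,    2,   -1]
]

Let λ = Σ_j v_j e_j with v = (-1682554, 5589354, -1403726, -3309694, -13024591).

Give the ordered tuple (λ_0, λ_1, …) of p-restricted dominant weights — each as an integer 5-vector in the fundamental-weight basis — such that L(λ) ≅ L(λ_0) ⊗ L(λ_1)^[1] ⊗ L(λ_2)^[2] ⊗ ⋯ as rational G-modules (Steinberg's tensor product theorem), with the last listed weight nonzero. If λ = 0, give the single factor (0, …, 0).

Converting to the ω-basis (c_i = row i of M dotted with v = (-1682554, 5589354, -1403726, -3309694, -13024591)):
  c_1 = (2)·(-1682554) + 1·5589354 + (0)·(-1403726) + (0)·(-3309694) + (0)·(-13024591) = 2224246
  c_2 = (3)·(-1682554) + 1·5589354 + (0)·(-1403726) + (0)·(-3309694) + (0)·(-13024591) = 541692
  c_3 = (-1)·(-1682554) + 0·5589354 + (1)·(-1403726) + (0)·(-3309694) + (0)·(-13024591) = 278828
  c_4 = (1)·(-1682554) + 0·5589354 + (0)·(-1403726) + (-1)·(-3309694) + (0)·(-13024591) = 1627140
  c_5 = (0)·(-1682554) + (-1)·(5589354) + (0)·(-1403726) + (2)·(-3309694) + (-1)·(-13024591) = 815849
Expand coordinatewise in base 19:
  c_1 = 2224246 = 11·19^0 + 6·19^1 + 5·19^2 + 1·19^3 + 17·19^4
  c_2 = 541692 = 2·19^0 + 10·19^1 + 18·19^2 + 2·19^3 + 4·19^4
  c_3 = 278828 = 3·19^0 + 7·19^1 + 12·19^2 + 2·19^3 + 2·19^4
  c_4 = 1627140 = 18·19^0 + 5·19^1 + 4·19^2 + 9·19^3 + 12·19^4
  c_5 = 815849 = 8·19^0 + 18·19^1 + 17·19^2 + 4·19^3 + 6·19^4
Factor λ_0 = (11, 2, 3, 18, 8)
Factor λ_1 = (6, 10, 7, 5, 18)
Factor λ_2 = (5, 18, 12, 4, 17)
Factor λ_3 = (1, 2, 2, 9, 4)
Factor λ_4 = (17, 4, 2, 12, 6)

((11, 2, 3, 18, 8), (6, 10, 7, 5, 18), (5, 18, 12, 4, 17), (1, 2, 2, 9, 4), (17, 4, 2, 12, 6))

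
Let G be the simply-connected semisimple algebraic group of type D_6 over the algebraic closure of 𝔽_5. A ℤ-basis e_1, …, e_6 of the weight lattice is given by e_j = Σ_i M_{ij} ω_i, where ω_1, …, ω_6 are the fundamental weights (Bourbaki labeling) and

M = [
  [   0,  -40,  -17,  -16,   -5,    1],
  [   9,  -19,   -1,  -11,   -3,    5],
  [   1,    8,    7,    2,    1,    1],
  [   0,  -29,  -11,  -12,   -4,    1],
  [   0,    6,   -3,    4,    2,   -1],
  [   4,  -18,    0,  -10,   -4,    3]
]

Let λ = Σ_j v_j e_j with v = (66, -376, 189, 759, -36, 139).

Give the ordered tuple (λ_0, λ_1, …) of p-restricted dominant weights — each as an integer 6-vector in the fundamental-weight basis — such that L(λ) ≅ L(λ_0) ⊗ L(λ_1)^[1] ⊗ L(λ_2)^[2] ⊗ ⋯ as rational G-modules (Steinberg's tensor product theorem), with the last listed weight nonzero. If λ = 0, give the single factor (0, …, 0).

Compute c_i = Σ_j M_{ij} v_j with v = (66, -376, 189, 759, -36, 139):
  c_1 = 0*66 + -40*-376 + -17*189 + -16*759 + -5*-36 + 1*139 = 2
  c_2 = 9*66 + -19*-376 + -1*189 + -11*759 + -3*-36 + 5*139 = 3
  c_3 = 1*66 + 8*-376 + 7*189 + 2*759 + 1*-36 + 1*139 = 2
  c_4 = 0*66 + -29*-376 + -11*189 + -12*759 + -4*-36 + 1*139 = 0
  c_5 = 0*66 + 6*-376 + -3*189 + 4*759 + 2*-36 + -1*139 = 2
  c_6 = 4*66 + -18*-376 + 0*189 + -10*759 + -4*-36 + 3*139 = 3
p = 5; digits c_i = Σ_j d_{ij}·5^j, 0 ≤ d_{ij} < 5:
  c_1 = 2 = 2·5^0
  c_2 = 3 = 3·5^0
  c_3 = 2 = 2·5^0
  c_4 = 0
  c_5 = 2 = 2·5^0
  c_6 = 3 = 3·5^0
λ_0 = (2, 3, 2, 0, 2, 3)

((2, 3, 2, 0, 2, 3),)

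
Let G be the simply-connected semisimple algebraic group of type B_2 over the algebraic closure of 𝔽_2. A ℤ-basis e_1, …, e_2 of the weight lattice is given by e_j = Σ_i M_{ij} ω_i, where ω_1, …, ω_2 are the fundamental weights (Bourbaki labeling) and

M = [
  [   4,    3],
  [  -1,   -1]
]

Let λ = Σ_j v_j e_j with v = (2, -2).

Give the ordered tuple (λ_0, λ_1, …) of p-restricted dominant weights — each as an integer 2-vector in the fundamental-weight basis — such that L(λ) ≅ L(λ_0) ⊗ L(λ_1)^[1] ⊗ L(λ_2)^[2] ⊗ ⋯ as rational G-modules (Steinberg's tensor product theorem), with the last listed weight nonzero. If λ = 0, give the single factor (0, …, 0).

((0, 0), (1, 0))

ω-coordinates c = M·v, v = (2, -2):
  c_1 = (4)·(2) + (3)·(-2) = 2
  c_2 = (-1)·(2) + (-1)·(-2) = 0
p = 2; digits c_i = Σ_j d_{ij}·2^j, 0 ≤ d_{ij} < 2:
  c_1 = 2 = 0·2^0 + 1·2^1
  c_2 = 0
Factor λ_0 = (0, 0)
Factor λ_1 = (1, 0)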